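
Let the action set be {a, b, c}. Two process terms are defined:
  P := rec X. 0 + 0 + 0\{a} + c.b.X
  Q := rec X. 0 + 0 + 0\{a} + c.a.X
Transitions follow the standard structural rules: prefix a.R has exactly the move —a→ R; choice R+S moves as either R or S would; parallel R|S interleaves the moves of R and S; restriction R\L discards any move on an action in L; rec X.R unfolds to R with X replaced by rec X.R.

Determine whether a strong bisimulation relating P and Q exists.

NO

P's transition system — 2 states:
  p0 = rec X. 0 + 0 + 0\{a} + c.b.X → ··c··> p1
  p1 = b.(rec X. 0 + 0 + 0\{a} + c.b.X) → ··b··> p0
Q's transition system — 2 states:
  q0 = rec X. 0 + 0 + 0\{a} + c.a.X → ··c··> q1
  q1 = a.(rec X. 0 + 0 + 0\{a} + c.a.X) → ··a··> q0
Bisimilarity quotient blocks:
  B0 = {p0}
  B1 = {p1}
  B2 = {q0}
  B3 = {q1}
p0 ∈ B0, q0 ∈ B2 → different blocks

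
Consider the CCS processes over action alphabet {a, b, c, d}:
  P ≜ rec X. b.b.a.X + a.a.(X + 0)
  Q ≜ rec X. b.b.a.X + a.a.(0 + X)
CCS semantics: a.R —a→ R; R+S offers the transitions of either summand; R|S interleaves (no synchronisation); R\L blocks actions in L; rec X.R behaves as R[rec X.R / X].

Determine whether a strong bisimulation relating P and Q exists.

P's transition system — 5 states:
  m0 = rec X. b.b.a.X + a.a.(X + 0) → =a=> m1, =b=> m2
  m1 = a.((rec X. b.b.a.X + a.a.(X + 0)) + 0) → =a=> m3
  m2 = b.a.(rec X. b.b.a.X + a.a.(X + 0)) → =b=> m4
  m3 = (rec X. b.b.a.X + a.a.(X + 0)) + 0 → =a=> m1, =b=> m2
  m4 = a.(rec X. b.b.a.X + a.a.(X + 0)) → =a=> m0
Q's transition system — 5 states:
  n0 = rec X. b.b.a.X + a.a.(0 + X) → =a=> n1, =b=> n2
  n1 = a.(0 + (rec X. b.b.a.X + a.a.(0 + X))) → =a=> n3
  n2 = b.a.(rec X. b.b.a.X + a.a.(0 + X)) → =b=> n4
  n3 = 0 + (rec X. b.b.a.X + a.a.(0 + X)) → =a=> n1, =b=> n2
  n4 = a.(rec X. b.b.a.X + a.a.(0 + X)) → =a=> n0
Bisimilarity quotient blocks:
  B0 = {m0, m3, n0, n3}
  B1 = {m1, m4, n1, n4}
  B2 = {m2, n2}
m0 ∈ B0, n0 ∈ B0 → same block

P ~ Q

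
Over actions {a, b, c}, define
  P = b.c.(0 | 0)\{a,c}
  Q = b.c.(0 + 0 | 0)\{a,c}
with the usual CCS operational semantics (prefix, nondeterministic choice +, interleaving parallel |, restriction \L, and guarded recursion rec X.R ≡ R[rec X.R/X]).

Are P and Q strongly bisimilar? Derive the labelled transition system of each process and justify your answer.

bisimilar

P's transition system — 3 states:
  p0 = b.c.(0 | 0)\{a,c} has moves ··b··> p1
  p1 = c.(0 | 0)\{a,c} has moves ··c··> p2
  p2 = (0 | 0)\{a,c} has moves ∅
Q's transition system — 3 states:
  q0 = b.c.(0 + 0 | 0)\{a,c} has moves ··b··> q1
  q1 = c.(0 + 0 | 0)\{a,c} has moves ··c··> q2
  q2 = (0 + 0 | 0)\{a,c} has moves ∅
Partition-refinement fixed point:
  B0 = {p0, q0}
  B1 = {p1, q1}
  B2 = {p2, q2}
p0 ∈ B0, q0 ∈ B0 → same block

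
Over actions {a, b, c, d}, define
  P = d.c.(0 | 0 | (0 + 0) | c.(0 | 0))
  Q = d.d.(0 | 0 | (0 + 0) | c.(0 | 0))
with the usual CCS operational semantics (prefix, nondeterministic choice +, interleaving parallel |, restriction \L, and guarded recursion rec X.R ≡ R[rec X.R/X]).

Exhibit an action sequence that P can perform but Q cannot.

P's transition system — 4 states:
  u0 = d.c.(0 | 0 | (0 + 0) | c.(0 | 0)) ⊢ ··d··> u1
  u1 = c.(0 | 0 | (0 + 0) | c.(0 | 0)) ⊢ ··c··> u2
  u2 = 0 | 0 | (0 + 0) | c.(0 | 0) ⊢ ··c··> u3
  u3 = 0 | 0 | (0 + 0) | (0 | 0) ⊢ (no moves)
Q's transition system — 4 states:
  v0 = d.d.(0 | 0 | (0 + 0) | c.(0 | 0)) ⊢ ··d··> v1
  v1 = d.(0 | 0 | (0 + 0) | c.(0 | 0)) ⊢ ··d··> v2
  v2 = 0 | 0 | (0 + 0) | c.(0 | 0) ⊢ ··c··> v3
  v3 = 0 | 0 | (0 + 0) | (0 | 0) ⊢ (no moves)
Executing dc from P (initial set {u0}):
  step 1 (d): {u1}
  step 2 (c): {u2}
  ✓ P
Executing dc from Q (initial set {v0}):
  step 1 (d): {v1}
  step 2 (c): no successor for Q

dc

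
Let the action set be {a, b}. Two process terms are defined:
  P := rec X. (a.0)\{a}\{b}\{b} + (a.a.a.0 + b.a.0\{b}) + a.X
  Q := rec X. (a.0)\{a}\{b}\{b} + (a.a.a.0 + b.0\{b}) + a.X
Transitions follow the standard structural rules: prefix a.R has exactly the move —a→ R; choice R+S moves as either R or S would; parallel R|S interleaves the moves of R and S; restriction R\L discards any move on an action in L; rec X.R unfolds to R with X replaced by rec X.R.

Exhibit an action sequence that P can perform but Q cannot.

ba

LTS(P): 6 reachable states
  m0 = rec X. (a.0)\{a}\{b}\{b} + (a.a.a.0 + b.a.0\{b}) + a.X | —a→ m0, —a→ m1, —b→ m2
  m1 = a.a.0 | —a→ m3
  m2 = a.0\{b} | —a→ m4
  m3 = a.0 | —a→ m5
  m4 = 0\{b} | ·
  m5 = 0 | ·
LTS(Q): 5 reachable states
  n0 = rec X. (a.0)\{a}\{b}\{b} + (a.a.a.0 + b.0\{b}) + a.X | —a→ n0, —a→ n1, —b→ n2
  n1 = a.a.0 | —a→ n3
  n2 = 0\{b} | ·
  n3 = a.0 | —a→ n4
  n4 = 0 | ·
Run σ = ⟨ba⟩ on P: start {m0}
  step 1 (b): {m2}
  step 2 (a): {m4}
  — P admits the full trace.
Run σ = ⟨ba⟩ on Q: start {n0}
  step 1 (b): {n2}
  step 2 (a): no successor for Q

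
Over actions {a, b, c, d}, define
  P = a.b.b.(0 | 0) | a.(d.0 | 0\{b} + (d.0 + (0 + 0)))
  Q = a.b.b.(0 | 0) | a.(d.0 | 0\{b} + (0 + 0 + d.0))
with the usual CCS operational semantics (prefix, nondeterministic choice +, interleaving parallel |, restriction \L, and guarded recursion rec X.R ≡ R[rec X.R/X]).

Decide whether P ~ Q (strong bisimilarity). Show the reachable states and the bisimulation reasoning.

bisimilar

Reachable graph of P (16 states):
  u0 = a.b.b.(0 | 0) | a.(d.0 | 0\{b} + (d.0 + (0 + 0))) :: --a--▸ u1, --a--▸ u2
  u1 = a.b.b.(0 | 0) | (d.0 | 0\{b} + (d.0 + (0 + 0))) :: --a--▸ u3, --d--▸ u4, --d--▸ u5
  u2 = b.b.(0 | 0) | a.(d.0 | 0\{b} + (d.0 + (0 + 0))) :: --a--▸ u3, --b--▸ u6
  u3 = b.b.(0 | 0) | (d.0 | 0\{b} + (d.0 + (0 + 0))) :: --b--▸ u7, --d--▸ u8, --d--▸ u9
  u4 = a.b.b.(0 | 0) | (0 | 0\{b}) :: --a--▸ u8
  u5 = a.b.b.(0 | 0) | 0 :: --a--▸ u9
  u6 = b.(0 | 0) | a.(d.0 | 0\{b} + (d.0 + (0 + 0))) :: --a--▸ u7, --b--▸ u10
  u7 = b.(0 | 0) | (d.0 | 0\{b} + (d.0 + (0 + 0))) :: --b--▸ u11, --d--▸ u12, --d--▸ u13
  u8 = b.b.(0 | 0) | (0 | 0\{b}) :: --b--▸ u12
  u9 = b.b.(0 | 0) | 0 :: --b--▸ u13
  u10 = 0 | 0 | a.(d.0 | 0\{b} + (d.0 + (0 + 0))) :: --a--▸ u11
  u11 = 0 | 0 | (d.0 | 0\{b} + (d.0 + (0 + 0))) :: --d--▸ u14, --d--▸ u15
  u12 = b.(0 | 0) | (0 | 0\{b}) :: --b--▸ u14
  u13 = b.(0 | 0) | 0 :: --b--▸ u15
  u14 = 0 | 0 | (0 | 0\{b}) :: ·
  u15 = 0 | 0 | 0 :: ·
Reachable graph of Q (16 states):
  v0 = a.b.b.(0 | 0) | a.(d.0 | 0\{b} + (0 + 0 + d.0)) :: --a--▸ v1, --a--▸ v2
  v1 = a.b.b.(0 | 0) | (d.0 | 0\{b} + (0 + 0 + d.0)) :: --a--▸ v3, --d--▸ v4, --d--▸ v5
  v2 = b.b.(0 | 0) | a.(d.0 | 0\{b} + (0 + 0 + d.0)) :: --a--▸ v3, --b--▸ v6
  v3 = b.b.(0 | 0) | (d.0 | 0\{b} + (0 + 0 + d.0)) :: --b--▸ v7, --d--▸ v8, --d--▸ v9
  v4 = a.b.b.(0 | 0) | (0 | 0\{b}) :: --a--▸ v8
  v5 = a.b.b.(0 | 0) | 0 :: --a--▸ v9
  v6 = b.(0 | 0) | a.(d.0 | 0\{b} + (0 + 0 + d.0)) :: --a--▸ v7, --b--▸ v10
  v7 = b.(0 | 0) | (d.0 | 0\{b} + (0 + 0 + d.0)) :: --b--▸ v11, --d--▸ v12, --d--▸ v13
  v8 = b.b.(0 | 0) | (0 | 0\{b}) :: --b--▸ v12
  v9 = b.b.(0 | 0) | 0 :: --b--▸ v13
  v10 = 0 | 0 | a.(d.0 | 0\{b} + (0 + 0 + d.0)) :: --a--▸ v11
  v11 = 0 | 0 | (d.0 | 0\{b} + (0 + 0 + d.0)) :: --d--▸ v14, --d--▸ v15
  v12 = b.(0 | 0) | (0 | 0\{b}) :: --b--▸ v14
  v13 = b.(0 | 0) | 0 :: --b--▸ v15
  v14 = 0 | 0 | (0 | 0\{b}) :: ·
  v15 = 0 | 0 | 0 :: ·
Partition-refinement fixed point:
  B0 = {u0, v0}
  B1 = {u2, v2}
  B2 = {u6, v6}
  B3 = {u10, v10}
  B4 = {u11, v11}
  B5 = {u14, u15, v14, v15}
  B6 = {u7, v7}
  B7 = {u12, u13, v12, v13}
  B8 = {u3, v3}
  B9 = {u8, u9, v8, v9}
  B10 = {u1, v1}
  B11 = {u4, u5, v4, v5}
u0 ∈ B0, v0 ∈ B0 → same block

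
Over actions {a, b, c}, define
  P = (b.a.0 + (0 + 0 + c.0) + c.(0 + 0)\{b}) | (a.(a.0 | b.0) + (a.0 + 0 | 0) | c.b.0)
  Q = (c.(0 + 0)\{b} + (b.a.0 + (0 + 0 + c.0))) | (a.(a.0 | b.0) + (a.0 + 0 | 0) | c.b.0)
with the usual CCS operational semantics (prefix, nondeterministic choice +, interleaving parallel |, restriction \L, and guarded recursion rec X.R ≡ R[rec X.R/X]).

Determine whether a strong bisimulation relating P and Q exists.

P ~ Q

LTS(P): 32 reachable states
  s0 = (b.a.0 + (0 + 0 + c.0) + c.(0 + 0)\{b}) | (a.(a.0 | b.0) + (a.0 + 0 | 0) | c.b.0) ⊢ —a→ s1, —a→ s2, —b→ s3, —c→ s4, —c→ s5, —c→ s6
  s1 = (b.a.0 + (0 + 0 + c.0) + c.(0 + 0)\{b}) | (0 | c.b.0) ⊢ —b→ s7, —c→ s10, —c→ s8, —c→ s9
  s2 = (b.a.0 + (0 + 0 + c.0) + c.(0 + 0)\{b}) | (a.0 | b.0) ⊢ —a→ s9, —b→ s11, —b→ s12, —c→ s13, —c→ s14
  s3 = a.0 | (a.(a.0 | b.0) + (a.0 + 0 | 0) | c.b.0) ⊢ —a→ s12, —a→ s6, —a→ s7, —c→ s15
  s4 = (0 + 0)\{b} | (a.(a.0 | b.0) + (a.0 + 0 | 0) | c.b.0) ⊢ —a→ s13, —a→ s8, —c→ s16
  s5 = (b.a.0 + (0 + 0 + c.0) + c.(0 + 0)\{b}) | ((a.0 + 0 | 0) | b.0) ⊢ —a→ s9, —b→ s15, —b→ s17, —c→ s16, —c→ s18
  s6 = 0 | (a.(a.0 | b.0) + (a.0 + 0 | 0) | c.b.0) ⊢ —a→ s10, —a→ s14, —c→ s18
  s7 = a.0 | (0 | c.b.0) ⊢ —a→ s10, —c→ s19
  s8 = (0 + 0)\{b} | (0 | c.b.0) ⊢ —c→ s20
  s9 = (b.a.0 + (0 + 0 + c.0) + c.(0 + 0)\{b}) | (0 | b.0) ⊢ —b→ s19, —b→ s21, —c→ s20, —c→ s22
  s10 = 0 | (0 | c.b.0) ⊢ —c→ s22
  s11 = (b.a.0 + (0 + 0 + c.0) + c.(0 + 0)\{b}) | (a.0 | 0) ⊢ —a→ s21, —b→ s23, —c→ s24, —c→ s25
  s12 = a.0 | (a.0 | b.0) ⊢ —a→ s14, —a→ s19, —b→ s23
  s13 = (0 + 0)\{b} | (a.0 | b.0) ⊢ —a→ s20, —b→ s24
  s14 = 0 | (a.0 | b.0) ⊢ —a→ s22, —b→ s25
  s15 = a.0 | ((a.0 + 0 | 0) | b.0) ⊢ —a→ s18, —a→ s19, —b→ s26
  s16 = (0 + 0)\{b} | ((a.0 + 0 | 0) | b.0) ⊢ —a→ s20, —b→ s27
  s17 = (b.a.0 + (0 + 0 + c.0) + c.(0 + 0)\{b}) | ((a.0 + 0 | 0) | 0) ⊢ —a→ s21, —b→ s26, —c→ s27, —c→ s28
  s18 = 0 | ((a.0 + 0 | 0) | b.0) ⊢ —a→ s22, —b→ s28
  s19 = a.0 | (0 | b.0) ⊢ —a→ s22, —b→ s29
  s20 = (0 + 0)\{b} | (0 | b.0) ⊢ —b→ s30
  s21 = (b.a.0 + (0 + 0 + c.0) + c.(0 + 0)\{b}) | (0 | 0) ⊢ —b→ s29, —c→ s30, —c→ s31
  s22 = 0 | (0 | b.0) ⊢ —b→ s31
  s23 = a.0 | (a.0 | 0) ⊢ —a→ s25, —a→ s29
  s24 = (0 + 0)\{b} | (a.0 | 0) ⊢ —a→ s30
  s25 = 0 | (a.0 | 0) ⊢ —a→ s31
  s26 = a.0 | ((a.0 + 0 | 0) | 0) ⊢ —a→ s28, —a→ s29
  s27 = (0 + 0)\{b} | ((a.0 + 0 | 0) | 0) ⊢ —a→ s30
  s28 = 0 | ((a.0 + 0 | 0) | 0) ⊢ —a→ s31
  s29 = a.0 | (0 | 0) ⊢ —a→ s31
  s30 = (0 + 0)\{b} | (0 | 0) ⊢ stopped
  s31 = 0 | (0 | 0) ⊢ stopped
LTS(Q): 32 reachable states
  t0 = (c.(0 + 0)\{b} + (b.a.0 + (0 + 0 + c.0))) | (a.(a.0 | b.0) + (a.0 + 0 | 0) | c.b.0) ⊢ —a→ t1, —a→ t2, —b→ t3, —c→ t4, —c→ t5, —c→ t6
  t1 = (c.(0 + 0)\{b} + (b.a.0 + (0 + 0 + c.0))) | (0 | c.b.0) ⊢ —b→ t7, —c→ t10, —c→ t8, —c→ t9
  t2 = (c.(0 + 0)\{b} + (b.a.0 + (0 + 0 + c.0))) | (a.0 | b.0) ⊢ —a→ t9, —b→ t11, —b→ t12, —c→ t13, —c→ t14
  t3 = a.0 | (a.(a.0 | b.0) + (a.0 + 0 | 0) | c.b.0) ⊢ —a→ t12, —a→ t6, —a→ t7, —c→ t15
  t4 = (0 + 0)\{b} | (a.(a.0 | b.0) + (a.0 + 0 | 0) | c.b.0) ⊢ —a→ t13, —a→ t8, —c→ t16
  t5 = (c.(0 + 0)\{b} + (b.a.0 + (0 + 0 + c.0))) | ((a.0 + 0 | 0) | b.0) ⊢ —a→ t9, —b→ t15, —b→ t17, —c→ t16, —c→ t18
  t6 = 0 | (a.(a.0 | b.0) + (a.0 + 0 | 0) | c.b.0) ⊢ —a→ t10, —a→ t14, —c→ t18
  t7 = a.0 | (0 | c.b.0) ⊢ —a→ t10, —c→ t19
  t8 = (0 + 0)\{b} | (0 | c.b.0) ⊢ —c→ t20
  t9 = (c.(0 + 0)\{b} + (b.a.0 + (0 + 0 + c.0))) | (0 | b.0) ⊢ —b→ t19, —b→ t21, —c→ t20, —c→ t22
  t10 = 0 | (0 | c.b.0) ⊢ —c→ t22
  t11 = (c.(0 + 0)\{b} + (b.a.0 + (0 + 0 + c.0))) | (a.0 | 0) ⊢ —a→ t21, —b→ t23, —c→ t24, —c→ t25
  t12 = a.0 | (a.0 | b.0) ⊢ —a→ t14, —a→ t19, —b→ t23
  t13 = (0 + 0)\{b} | (a.0 | b.0) ⊢ —a→ t20, —b→ t24
  t14 = 0 | (a.0 | b.0) ⊢ —a→ t22, —b→ t25
  t15 = a.0 | ((a.0 + 0 | 0) | b.0) ⊢ —a→ t18, —a→ t19, —b→ t26
  t16 = (0 + 0)\{b} | ((a.0 + 0 | 0) | b.0) ⊢ —a→ t20, —b→ t27
  t17 = (c.(0 + 0)\{b} + (b.a.0 + (0 + 0 + c.0))) | ((a.0 + 0 | 0) | 0) ⊢ —a→ t21, —b→ t26, —c→ t27, —c→ t28
  t18 = 0 | ((a.0 + 0 | 0) | b.0) ⊢ —a→ t22, —b→ t28
  t19 = a.0 | (0 | b.0) ⊢ —a→ t22, —b→ t29
  t20 = (0 + 0)\{b} | (0 | b.0) ⊢ —b→ t30
  t21 = (c.(0 + 0)\{b} + (b.a.0 + (0 + 0 + c.0))) | (0 | 0) ⊢ —b→ t29, —c→ t30, —c→ t31
  t22 = 0 | (0 | b.0) ⊢ —b→ t31
  t23 = a.0 | (a.0 | 0) ⊢ —a→ t25, —a→ t29
  t24 = (0 + 0)\{b} | (a.0 | 0) ⊢ —a→ t30
  t25 = 0 | (a.0 | 0) ⊢ —a→ t31
  t26 = a.0 | ((a.0 + 0 | 0) | 0) ⊢ —a→ t28, —a→ t29
  t27 = (0 + 0)\{b} | ((a.0 + 0 | 0) | 0) ⊢ —a→ t30
  t28 = 0 | ((a.0 + 0 | 0) | 0) ⊢ —a→ t31
  t29 = a.0 | (0 | 0) ⊢ —a→ t31
  t30 = (0 + 0)\{b} | (0 | 0) ⊢ stopped
  t31 = 0 | (0 | 0) ⊢ stopped
Partition-refinement fixed point:
  B0 = {s0, t0}
  B1 = {s1, t1}
  B2 = {s9, t9}
  B3 = {s13, s14, s16, s18, s19, t13, t14, t16, t18, t19}
  B4 = {s20, s22, t20, t22}
  B5 = {s30, s31, t30, t31}
  B6 = {s24, s25, s27, s28, s29, t24, t25, t27, t28, t29}
  B7 = {s21, t21}
  B8 = {s10, s8, t10, t8}
  B9 = {s7, t7}
  B10 = {s3, t3}
  B11 = {s4, s6, t4, t6}
  B12 = {s12, s15, t12, t15}
  B13 = {s23, s26, t23, t26}
  B14 = {s2, s5, t2, t5}
  B15 = {s11, s17, t11, t17}
s0 ∈ B0, t0 ∈ B0 → same block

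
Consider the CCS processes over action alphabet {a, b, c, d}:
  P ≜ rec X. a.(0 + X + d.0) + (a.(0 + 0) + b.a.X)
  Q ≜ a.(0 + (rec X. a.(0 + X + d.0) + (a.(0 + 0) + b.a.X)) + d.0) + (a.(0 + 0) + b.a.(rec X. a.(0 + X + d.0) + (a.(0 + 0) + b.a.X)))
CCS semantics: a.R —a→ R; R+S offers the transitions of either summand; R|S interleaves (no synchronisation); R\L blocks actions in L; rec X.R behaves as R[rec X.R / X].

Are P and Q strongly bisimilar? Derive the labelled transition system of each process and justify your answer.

Reachable graph of P (5 states):
  m0 = rec X. a.(0 + X + d.0) + (a.(0 + 0) + b.a.X) has moves --a--▸ m1, --a--▸ m2, --b--▸ m3
  m1 = 0 + (rec X. a.(0 + X + d.0) + (a.(0 + 0) + b.a.X)) + d.0 has moves --a--▸ m1, --a--▸ m2, --b--▸ m3, --d--▸ m4
  m2 = 0 + 0 has moves deadlocked
  m3 = a.(rec X. a.(0 + X + d.0) + (a.(0 + 0) + b.a.X)) has moves --a--▸ m0
  m4 = 0 has moves deadlocked
Reachable graph of Q (6 states):
  n0 = a.(0 + (rec X. a.(0 + X + d.0) + (a.(0 + 0) + b.a.X)) + d.0) + (a.(0 + 0) + b.a.(rec X. a.(0 + X + d.0) + (a.(0 + 0) + b.a.X))) has moves --a--▸ n1, --a--▸ n2, --b--▸ n3
  n1 = 0 + (rec X. a.(0 + X + d.0) + (a.(0 + 0) + b.a.X)) + d.0 has moves --a--▸ n1, --a--▸ n2, --b--▸ n3, --d--▸ n4
  n2 = 0 + 0 has moves deadlocked
  n3 = a.(rec X. a.(0 + X + d.0) + (a.(0 + 0) + b.a.X)) has moves --a--▸ n5
  n4 = 0 has moves deadlocked
  n5 = rec X. a.(0 + X + d.0) + (a.(0 + 0) + b.a.X) has moves --a--▸ n1, --a--▸ n2, --b--▸ n3
Partition-refinement fixed point:
  B0 = {m0, n0, n5}
  B1 = {m2, m4, n2, n4}
  B2 = {m1, n1}
  B3 = {m3, n3}
m0 ∈ B0, n0 ∈ B0 → same block

P ~ Q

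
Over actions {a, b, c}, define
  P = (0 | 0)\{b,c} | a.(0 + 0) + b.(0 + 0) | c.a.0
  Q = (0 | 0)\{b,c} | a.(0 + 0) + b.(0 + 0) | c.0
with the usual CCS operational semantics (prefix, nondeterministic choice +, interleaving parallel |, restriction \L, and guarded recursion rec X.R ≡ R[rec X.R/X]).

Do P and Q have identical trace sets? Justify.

P's transition system — 7 states:
  s0 = (0 | 0)\{b,c} | a.(0 + 0) + b.(0 + 0) | c.a.0 ⊢ ··a··> s1, ··b··> s2, ··c··> s3
  s1 = (0 | 0)\{b,c} | (0 + 0) ⊢ ∅
  s2 = (0 + 0) | c.a.0 ⊢ ··c··> s4
  s3 = b.(0 + 0) | a.0 ⊢ ··a··> s5, ··b··> s4
  s4 = (0 + 0) | a.0 ⊢ ··a··> s6
  s5 = b.(0 + 0) | 0 ⊢ ··b··> s6
  s6 = (0 + 0) | 0 ⊢ ∅
Q's transition system — 5 states:
  t0 = (0 | 0)\{b,c} | a.(0 + 0) + b.(0 + 0) | c.0 ⊢ ··a··> t1, ··b··> t2, ··c··> t3
  t1 = (0 | 0)\{b,c} | (0 + 0) ⊢ ∅
  t2 = (0 + 0) | c.0 ⊢ ··c··> t4
  t3 = b.(0 + 0) | 0 ⊢ ··b··> t4
  t4 = (0 + 0) | 0 ⊢ ∅
Executing ca from P (initial set {s0}):
  after c @ step 1: {s3}
  after a @ step 2: {s5}
  ✓ P
Executing ca from Q (initial set {t0}):
  after c @ step 1: {t3}
  after a @ step 2: ∅  — Q cannot continue

NO — witness ⟨ca⟩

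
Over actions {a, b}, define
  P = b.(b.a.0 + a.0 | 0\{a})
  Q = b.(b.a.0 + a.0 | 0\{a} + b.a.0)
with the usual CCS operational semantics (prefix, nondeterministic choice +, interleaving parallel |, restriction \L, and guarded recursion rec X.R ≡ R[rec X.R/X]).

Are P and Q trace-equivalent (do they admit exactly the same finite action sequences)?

trace-equivalent

P's transition system — 5 states:
  s0 = b.(b.a.0 + a.0 | 0\{a}) | —b→ s1
  s1 = b.a.0 + a.0 | 0\{a} | —a→ s2, —b→ s3
  s2 = 0 | 0\{a} | deadlocked
  s3 = a.0 | —a→ s4
  s4 = 0 | deadlocked
Q's transition system — 5 states:
  t0 = b.(b.a.0 + a.0 | 0\{a} + b.a.0) | —b→ t1
  t1 = b.a.0 + a.0 | 0\{a} + b.a.0 | —a→ t2, —b→ t3
  t2 = 0 | 0\{a} | deadlocked
  t3 = a.0 | —a→ t4
  t4 = 0 | deadlocked
Bisimilarity quotient blocks:
  B0 = {s0, t0}
  B1 = {s1, t1}
  B2 = {s2, s4, t2, t4}
  B3 = {s3, t3}
s0 ∈ B0, t0 ∈ B0 → same block
Bisimilar ⇒ trace-equivalent.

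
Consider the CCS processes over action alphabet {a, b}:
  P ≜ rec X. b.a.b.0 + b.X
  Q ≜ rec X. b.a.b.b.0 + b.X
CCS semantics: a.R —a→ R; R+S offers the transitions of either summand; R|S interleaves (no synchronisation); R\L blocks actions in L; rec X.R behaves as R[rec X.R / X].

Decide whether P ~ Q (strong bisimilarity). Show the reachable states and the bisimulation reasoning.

P ≁ Q

LTS(P): 4 reachable states
  m0 = rec X. b.a.b.0 + b.X → =b=> m0, =b=> m1
  m1 = a.b.0 → =a=> m2
  m2 = b.0 → =b=> m3
  m3 = 0 → ∅
LTS(Q): 5 reachable states
  n0 = rec X. b.a.b.b.0 + b.X → =b=> n0, =b=> n1
  n1 = a.b.b.0 → =a=> n2
  n2 = b.b.0 → =b=> n3
  n3 = b.0 → =b=> n4
  n4 = 0 → ∅
Partition-refinement fixed point:
  B0 = {m0}
  B1 = {m1}
  B2 = {m2, n3}
  B3 = {m3, n4}
  B4 = {n0}
  B5 = {n1}
  B6 = {n2}
m0 ∈ B0, n0 ∈ B4 → different blocks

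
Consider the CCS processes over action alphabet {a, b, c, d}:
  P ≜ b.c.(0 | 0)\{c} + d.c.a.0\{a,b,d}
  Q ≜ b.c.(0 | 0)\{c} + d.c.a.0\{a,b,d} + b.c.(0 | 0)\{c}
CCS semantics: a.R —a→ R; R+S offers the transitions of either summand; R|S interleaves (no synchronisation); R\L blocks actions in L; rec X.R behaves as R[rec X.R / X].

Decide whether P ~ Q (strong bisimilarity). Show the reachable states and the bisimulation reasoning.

YES

Reachable graph of P (6 states):
  u0 = b.c.(0 | 0)\{c} + d.c.a.0\{a,b,d} → --b--▸ u1, --d--▸ u2
  u1 = c.(0 | 0)\{c} → --c--▸ u3
  u2 = c.a.0\{a,b,d} → --c--▸ u4
  u3 = (0 | 0)\{c} → stopped
  u4 = a.0\{a,b,d} → --a--▸ u5
  u5 = 0\{a,b,d} → stopped
Reachable graph of Q (6 states):
  v0 = b.c.(0 | 0)\{c} + d.c.a.0\{a,b,d} + b.c.(0 | 0)\{c} → --b--▸ v1, --d--▸ v2
  v1 = c.(0 | 0)\{c} → --c--▸ v3
  v2 = c.a.0\{a,b,d} → --c--▸ v4
  v3 = (0 | 0)\{c} → stopped
  v4 = a.0\{a,b,d} → --a--▸ v5
  v5 = 0\{a,b,d} → stopped
Bisimilarity quotient blocks:
  B0 = {u0, v0}
  B1 = {u2, v2}
  B2 = {u4, v4}
  B3 = {u3, u5, v3, v5}
  B4 = {u1, v1}
u0 ∈ B0, v0 ∈ B0 → same block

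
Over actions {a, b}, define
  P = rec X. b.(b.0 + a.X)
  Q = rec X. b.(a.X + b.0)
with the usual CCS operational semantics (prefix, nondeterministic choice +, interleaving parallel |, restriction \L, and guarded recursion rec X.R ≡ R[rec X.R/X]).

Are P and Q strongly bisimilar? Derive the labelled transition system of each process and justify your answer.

YES

LTS(P): 3 reachable states
  m0 = rec X. b.(b.0 + a.X) :: —b→ m1
  m1 = b.0 + a.(rec X. b.(b.0 + a.X)) :: —a→ m0, —b→ m2
  m2 = 0 :: deadlocked
LTS(Q): 3 reachable states
  n0 = rec X. b.(a.X + b.0) :: —b→ n1
  n1 = a.(rec X. b.(a.X + b.0)) + b.0 :: —a→ n0, —b→ n2
  n2 = 0 :: deadlocked
Partition-refinement fixed point:
  B0 = {m0, n0}
  B1 = {m1, n1}
  B2 = {m2, n2}
m0 ∈ B0, n0 ∈ B0 → same block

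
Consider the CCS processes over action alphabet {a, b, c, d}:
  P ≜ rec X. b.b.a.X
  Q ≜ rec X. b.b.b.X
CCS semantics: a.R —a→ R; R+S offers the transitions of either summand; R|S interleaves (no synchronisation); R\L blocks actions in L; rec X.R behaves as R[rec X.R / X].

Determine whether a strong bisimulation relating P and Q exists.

Reachable graph of P (3 states):
  m0 = rec X. b.b.a.X → =b=> m1
  m1 = b.a.(rec X. b.b.a.X) → =b=> m2
  m2 = a.(rec X. b.b.a.X) → =a=> m0
Reachable graph of Q (3 states):
  n0 = rec X. b.b.b.X → =b=> n1
  n1 = b.b.(rec X. b.b.b.X) → =b=> n2
  n2 = b.(rec X. b.b.b.X) → =b=> n0
Partition-refinement fixed point:
  B0 = {m0}
  B1 = {m1}
  B2 = {m2}
  B3 = {n0, n1, n2}
m0 ∈ B0, n0 ∈ B3 → different blocks

P ≁ Q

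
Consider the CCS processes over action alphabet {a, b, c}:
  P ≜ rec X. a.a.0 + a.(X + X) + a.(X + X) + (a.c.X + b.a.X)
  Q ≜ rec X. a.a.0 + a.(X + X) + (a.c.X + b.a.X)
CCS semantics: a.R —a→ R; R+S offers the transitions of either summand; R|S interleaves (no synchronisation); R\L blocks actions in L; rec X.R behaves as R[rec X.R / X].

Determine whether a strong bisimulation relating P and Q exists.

P ~ Q

LTS(P): 6 reachable states
  s0 = rec X. a.a.0 + a.(X + X) + a.(X + X) + (a.c.X + b.a.X) → =a=> s1, =a=> s2, =a=> s3, =b=> s4
  s1 = (rec X. a.a.0 + a.(X + X) + a.(X + X) + (a.c.X + b.a.X)) + (rec X. a.a.0 + a.(X + X) + a.(X + X) + (a.c.X + b.a.X)) → =a=> s1, =a=> s2, =a=> s3, =b=> s4
  s2 = a.0 → =a=> s5
  s3 = c.(rec X. a.a.0 + a.(X + X) + a.(X + X) + (a.c.X + b.a.X)) → =c=> s0
  s4 = a.(rec X. a.a.0 + a.(X + X) + a.(X + X) + (a.c.X + b.a.X)) → =a=> s0
  s5 = 0 → (no moves)
LTS(Q): 6 reachable states
  t0 = rec X. a.a.0 + a.(X + X) + (a.c.X + b.a.X) → =a=> t1, =a=> t2, =a=> t3, =b=> t4
  t1 = (rec X. a.a.0 + a.(X + X) + (a.c.X + b.a.X)) + (rec X. a.a.0 + a.(X + X) + (a.c.X + b.a.X)) → =a=> t1, =a=> t2, =a=> t3, =b=> t4
  t2 = a.0 → =a=> t5
  t3 = c.(rec X. a.a.0 + a.(X + X) + (a.c.X + b.a.X)) → =c=> t0
  t4 = a.(rec X. a.a.0 + a.(X + X) + (a.c.X + b.a.X)) → =a=> t0
  t5 = 0 → (no moves)
Coarsest stable partition (strong bisimilarity classes):
  B0 = {s0, s1, t0, t1}
  B1 = {s4, t4}
  B2 = {s3, t3}
  B3 = {s2, t2}
  B4 = {s5, t5}
s0 ∈ B0, t0 ∈ B0 → same block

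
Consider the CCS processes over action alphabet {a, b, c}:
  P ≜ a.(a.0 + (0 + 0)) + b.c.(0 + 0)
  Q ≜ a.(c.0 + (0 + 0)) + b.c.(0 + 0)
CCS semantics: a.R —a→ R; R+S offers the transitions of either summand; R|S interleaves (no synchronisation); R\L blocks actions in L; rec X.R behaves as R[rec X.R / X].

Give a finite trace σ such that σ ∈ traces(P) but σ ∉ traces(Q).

aa

P's transition system — 5 states:
  p0 = a.(a.0 + (0 + 0)) + b.c.(0 + 0) | ··a··> p1, ··b··> p2
  p1 = a.0 + (0 + 0) | ··a··> p3
  p2 = c.(0 + 0) | ··c··> p4
  p3 = 0 | stopped
  p4 = 0 + 0 | stopped
Q's transition system — 5 states:
  q0 = a.(c.0 + (0 + 0)) + b.c.(0 + 0) | ··a··> q1, ··b··> q2
  q1 = c.0 + (0 + 0) | ··c··> q3
  q2 = c.(0 + 0) | ··c··> q4
  q3 = 0 | stopped
  q4 = 0 + 0 | stopped
Executing aa from P (initial set {p0}):
  step 1 (a): {p1}
  step 2 (a): {p3}
  — P admits the full trace.
Executing aa from Q (initial set {q0}):
  step 1 (a): {q1}
  step 2 (a): no successor for Q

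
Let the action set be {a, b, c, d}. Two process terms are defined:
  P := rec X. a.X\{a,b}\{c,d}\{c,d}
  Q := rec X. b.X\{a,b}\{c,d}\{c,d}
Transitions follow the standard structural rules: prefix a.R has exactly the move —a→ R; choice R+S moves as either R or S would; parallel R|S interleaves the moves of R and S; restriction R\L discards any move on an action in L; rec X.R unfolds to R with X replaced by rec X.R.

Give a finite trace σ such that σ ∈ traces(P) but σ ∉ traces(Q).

a

LTS(P): 2 reachable states
  u0 = rec X. a.X\{a,b}\{c,d}\{c,d} has moves -a-> u1
  u1 = (rec X. a.X\{a,b}\{c,d}\{c,d})\{a,b}\{c,d}\{c,d} has moves ∅
LTS(Q): 2 reachable states
  v0 = rec X. b.X\{a,b}\{c,d}\{c,d} has moves -b-> v1
  v1 = (rec X. b.X\{a,b}\{c,d}\{c,d})\{a,b}\{c,d}\{c,d} has moves ∅
Run σ = ⟨a⟩ on P: start {u0}
  step 1 (a): {u1}
  P completes σ.
Run σ = ⟨a⟩ on Q: start {v0}
  step 1 (a): ∅  — Q cannot continue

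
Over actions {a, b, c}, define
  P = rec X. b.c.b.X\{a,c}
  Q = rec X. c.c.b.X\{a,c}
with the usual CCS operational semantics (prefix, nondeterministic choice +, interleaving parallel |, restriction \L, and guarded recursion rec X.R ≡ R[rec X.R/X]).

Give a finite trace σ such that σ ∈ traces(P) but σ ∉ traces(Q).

Reachable graph of P (5 states):
  p0 = rec X. b.c.b.X\{a,c} → ··b··> p1
  p1 = c.b.(rec X. b.c.b.X\{a,c})\{a,c} → ··c··> p2
  p2 = b.(rec X. b.c.b.X\{a,c})\{a,c} → ··b··> p3
  p3 = (rec X. b.c.b.X\{a,c})\{a,c} → ··b··> p4
  p4 = (c.b.(rec X. b.c.b.X\{a,c})\{a,c})\{a,c} → deadlocked
Reachable graph of Q (4 states):
  q0 = rec X. c.c.b.X\{a,c} → ··c··> q1
  q1 = c.b.(rec X. c.c.b.X\{a,c})\{a,c} → ··c··> q2
  q2 = b.(rec X. c.c.b.X\{a,c})\{a,c} → ··b··> q3
  q3 = (rec X. c.c.b.X\{a,c})\{a,c} → deadlocked
Run σ = ⟨b⟩ on P: start {p0}
  step 1 (b): {p1}
  — P admits the full trace.
Run σ = ⟨b⟩ on Q: start {q0}
  step 1 (b): no successor for Q

b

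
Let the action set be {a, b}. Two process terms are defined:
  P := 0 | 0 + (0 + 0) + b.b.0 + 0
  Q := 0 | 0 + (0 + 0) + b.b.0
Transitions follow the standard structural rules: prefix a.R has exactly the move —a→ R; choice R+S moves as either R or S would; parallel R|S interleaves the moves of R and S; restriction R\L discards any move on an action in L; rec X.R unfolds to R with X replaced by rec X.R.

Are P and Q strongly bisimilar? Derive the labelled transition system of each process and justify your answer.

P ~ Q

LTS(P): 3 reachable states
  s0 = 0 | 0 + (0 + 0) + b.b.0 + 0 ⊢ ··b··> s1
  s1 = b.0 ⊢ ··b··> s2
  s2 = 0 ⊢ ∅
LTS(Q): 3 reachable states
  t0 = 0 | 0 + (0 + 0) + b.b.0 ⊢ ··b··> t1
  t1 = b.0 ⊢ ··b··> t2
  t2 = 0 ⊢ ∅
Partition-refinement fixed point:
  B0 = {s0, t0}
  B1 = {s1, t1}
  B2 = {s2, t2}
s0 ∈ B0, t0 ∈ B0 → same block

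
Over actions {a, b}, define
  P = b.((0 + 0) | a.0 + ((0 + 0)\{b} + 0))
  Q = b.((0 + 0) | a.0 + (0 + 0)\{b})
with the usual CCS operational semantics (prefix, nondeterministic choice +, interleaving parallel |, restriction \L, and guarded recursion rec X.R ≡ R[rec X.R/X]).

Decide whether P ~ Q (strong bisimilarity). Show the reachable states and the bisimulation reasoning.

P's transition system — 3 states:
  u0 = b.((0 + 0) | a.0 + ((0 + 0)\{b} + 0)) has moves --b--▸ u1
  u1 = (0 + 0) | a.0 + ((0 + 0)\{b} + 0) has moves --a--▸ u2
  u2 = (0 + 0) | 0 has moves stopped
Q's transition system — 3 states:
  v0 = b.((0 + 0) | a.0 + (0 + 0)\{b}) has moves --b--▸ v1
  v1 = (0 + 0) | a.0 + (0 + 0)\{b} has moves --a--▸ v2
  v2 = (0 + 0) | 0 has moves stopped
Partition-refinement fixed point:
  B0 = {u0, v0}
  B1 = {u1, v1}
  B2 = {u2, v2}
u0 ∈ B0, v0 ∈ B0 → same block

bisimilar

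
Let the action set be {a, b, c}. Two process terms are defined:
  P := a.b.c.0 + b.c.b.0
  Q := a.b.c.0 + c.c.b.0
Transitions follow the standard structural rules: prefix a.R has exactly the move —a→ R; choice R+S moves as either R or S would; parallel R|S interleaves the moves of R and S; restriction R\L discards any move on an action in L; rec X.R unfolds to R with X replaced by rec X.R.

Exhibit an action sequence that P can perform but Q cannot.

b

Reachable graph of P (6 states):
  m0 = a.b.c.0 + b.c.b.0 → ··a··> m1, ··b··> m2
  m1 = b.c.0 → ··b··> m3
  m2 = c.b.0 → ··c··> m4
  m3 = c.0 → ··c··> m5
  m4 = b.0 → ··b··> m5
  m5 = 0 → stopped
Reachable graph of Q (6 states):
  n0 = a.b.c.0 + c.c.b.0 → ··a··> n1, ··c··> n2
  n1 = b.c.0 → ··b··> n3
  n2 = c.b.0 → ··c··> n4
  n3 = c.0 → ··c··> n5
  n4 = b.0 → ··b··> n5
  n5 = 0 → stopped
Trace ⟨b⟩ through P, begin at {m0}:
  after b @ step 1: {m2}
  P completes σ.
Trace ⟨b⟩ through Q, begin at {n0}:
  after b @ step 1: ∅ (Q stuck)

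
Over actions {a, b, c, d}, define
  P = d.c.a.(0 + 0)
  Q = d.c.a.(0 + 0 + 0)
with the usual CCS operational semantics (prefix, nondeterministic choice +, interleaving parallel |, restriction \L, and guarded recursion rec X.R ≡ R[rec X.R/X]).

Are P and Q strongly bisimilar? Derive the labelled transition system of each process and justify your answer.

bisimilar

Reachable graph of P (4 states):
  u0 = d.c.a.(0 + 0) ⊢ ··d··> u1
  u1 = c.a.(0 + 0) ⊢ ··c··> u2
  u2 = a.(0 + 0) ⊢ ··a··> u3
  u3 = 0 + 0 ⊢ stopped
Reachable graph of Q (4 states):
  v0 = d.c.a.(0 + 0 + 0) ⊢ ··d··> v1
  v1 = c.a.(0 + 0 + 0) ⊢ ··c··> v2
  v2 = a.(0 + 0 + 0) ⊢ ··a··> v3
  v3 = 0 + 0 + 0 ⊢ stopped
Bisimilarity quotient blocks:
  B0 = {u0, v0}
  B1 = {u1, v1}
  B2 = {u2, v2}
  B3 = {u3, v3}
u0 ∈ B0, v0 ∈ B0 → same block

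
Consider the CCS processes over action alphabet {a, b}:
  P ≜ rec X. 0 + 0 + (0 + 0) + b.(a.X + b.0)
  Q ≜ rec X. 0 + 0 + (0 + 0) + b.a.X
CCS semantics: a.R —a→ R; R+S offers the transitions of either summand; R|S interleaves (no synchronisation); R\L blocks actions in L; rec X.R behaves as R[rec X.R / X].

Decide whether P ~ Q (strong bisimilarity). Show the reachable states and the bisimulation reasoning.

Reachable graph of P (3 states):
  m0 = rec X. 0 + 0 + (0 + 0) + b.(a.X + b.0) → --b--▸ m1
  m1 = a.(rec X. 0 + 0 + (0 + 0) + b.(a.X + b.0)) + b.0 → --a--▸ m0, --b--▸ m2
  m2 = 0 → stopped
Reachable graph of Q (2 states):
  n0 = rec X. 0 + 0 + (0 + 0) + b.a.X → --b--▸ n1
  n1 = a.(rec X. 0 + 0 + (0 + 0) + b.a.X) → --a--▸ n0
Bisimilarity quotient blocks:
  B0 = {m0}
  B1 = {m1}
  B2 = {m2}
  B3 = {n0}
  B4 = {n1}
m0 ∈ B0, n0 ∈ B3 → different blocks

NO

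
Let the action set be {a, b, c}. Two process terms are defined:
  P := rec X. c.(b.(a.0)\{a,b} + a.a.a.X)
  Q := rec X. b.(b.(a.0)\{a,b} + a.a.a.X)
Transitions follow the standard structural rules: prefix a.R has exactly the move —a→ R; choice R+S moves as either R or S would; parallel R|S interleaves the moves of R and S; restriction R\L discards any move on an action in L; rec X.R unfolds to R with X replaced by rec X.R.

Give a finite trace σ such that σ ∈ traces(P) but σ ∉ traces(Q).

Reachable graph of P (5 states):
  m0 = rec X. c.(b.(a.0)\{a,b} + a.a.a.X) :: --c--▸ m1
  m1 = b.(a.0)\{a,b} + a.a.a.(rec X. c.(b.(a.0)\{a,b} + a.a.a.X)) :: --a--▸ m2, --b--▸ m3
  m2 = a.a.(rec X. c.(b.(a.0)\{a,b} + a.a.a.X)) :: --a--▸ m4
  m3 = (a.0)\{a,b} :: ∅
  m4 = a.(rec X. c.(b.(a.0)\{a,b} + a.a.a.X)) :: --a--▸ m0
Reachable graph of Q (5 states):
  n0 = rec X. b.(b.(a.0)\{a,b} + a.a.a.X) :: --b--▸ n1
  n1 = b.(a.0)\{a,b} + a.a.a.(rec X. b.(b.(a.0)\{a,b} + a.a.a.X)) :: --a--▸ n2, --b--▸ n3
  n2 = a.a.(rec X. b.(b.(a.0)\{a,b} + a.a.a.X)) :: --a--▸ n4
  n3 = (a.0)\{a,b} :: ∅
  n4 = a.(rec X. b.(b.(a.0)\{a,b} + a.a.a.X)) :: --a--▸ n0
Executing c from P (initial set {m0}):
  [1] c ⇒ {m1}
  P completes σ.
Executing c from Q (initial set {n0}):
  [1] c ⇒ ∅ (Q stuck)

c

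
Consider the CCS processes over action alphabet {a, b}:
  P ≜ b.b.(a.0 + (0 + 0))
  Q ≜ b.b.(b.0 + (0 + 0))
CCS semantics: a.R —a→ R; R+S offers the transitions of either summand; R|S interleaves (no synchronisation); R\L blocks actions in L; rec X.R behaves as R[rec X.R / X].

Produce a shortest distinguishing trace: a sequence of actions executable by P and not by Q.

bba

P's transition system — 4 states:
  m0 = b.b.(a.0 + (0 + 0)) ⊢ -b-> m1
  m1 = b.(a.0 + (0 + 0)) ⊢ -b-> m2
  m2 = a.0 + (0 + 0) ⊢ -a-> m3
  m3 = 0 ⊢ stopped
Q's transition system — 4 states:
  n0 = b.b.(b.0 + (0 + 0)) ⊢ -b-> n1
  n1 = b.(b.0 + (0 + 0)) ⊢ -b-> n2
  n2 = b.0 + (0 + 0) ⊢ -b-> n3
  n3 = 0 ⊢ stopped
Executing bba from P (initial set {m0}):
  [1] b ⇒ {m1}
  [2] b ⇒ {m2}
  [3] a ⇒ {m3}
  P completes σ.
Executing bba from Q (initial set {n0}):
  [1] b ⇒ {n1}
  [2] b ⇒ {n2}
  [3] a ⇒ ∅  — Q cannot continue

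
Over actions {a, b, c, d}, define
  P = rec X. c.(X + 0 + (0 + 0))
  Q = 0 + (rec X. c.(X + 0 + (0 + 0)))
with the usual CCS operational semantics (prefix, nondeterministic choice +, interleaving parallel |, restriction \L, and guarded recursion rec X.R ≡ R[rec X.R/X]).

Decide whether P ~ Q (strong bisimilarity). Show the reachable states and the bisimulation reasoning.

P ~ Q

Reachable graph of P (2 states):
  s0 = rec X. c.(X + 0 + (0 + 0)) ⊢ --c--▸ s1
  s1 = (rec X. c.(X + 0 + (0 + 0))) + 0 + (0 + 0) ⊢ --c--▸ s1
Reachable graph of Q (2 states):
  t0 = 0 + (rec X. c.(X + 0 + (0 + 0))) ⊢ --c--▸ t1
  t1 = (rec X. c.(X + 0 + (0 + 0))) + 0 + (0 + 0) ⊢ --c--▸ t1
Coarsest stable partition (strong bisimilarity classes):
  B0 = {s0, s1, t0, t1}
s0 ∈ B0, t0 ∈ B0 → same block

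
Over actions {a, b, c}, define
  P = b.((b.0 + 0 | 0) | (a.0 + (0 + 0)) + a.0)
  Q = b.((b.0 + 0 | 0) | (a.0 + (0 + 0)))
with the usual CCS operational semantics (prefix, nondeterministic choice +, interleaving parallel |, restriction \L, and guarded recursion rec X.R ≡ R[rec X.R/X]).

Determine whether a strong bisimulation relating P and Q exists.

P ≁ Q

LTS(P): 6 reachable states
  u0 = b.((b.0 + 0 | 0) | (a.0 + (0 + 0)) + a.0) has moves —b→ u1
  u1 = (b.0 + 0 | 0) | (a.0 + (0 + 0)) + a.0 has moves —a→ u2, —a→ u3, —b→ u4
  u2 = (b.0 + 0 | 0) | 0 has moves —b→ u5
  u3 = 0 has moves stopped
  u4 = 0 | (a.0 + (0 + 0)) has moves —a→ u5
  u5 = 0 | 0 has moves stopped
LTS(Q): 5 reachable states
  v0 = b.((b.0 + 0 | 0) | (a.0 + (0 + 0))) has moves —b→ v1
  v1 = (b.0 + 0 | 0) | (a.0 + (0 + 0)) has moves —a→ v2, —b→ v3
  v2 = (b.0 + 0 | 0) | 0 has moves —b→ v4
  v3 = 0 | (a.0 + (0 + 0)) has moves —a→ v4
  v4 = 0 | 0 has moves stopped
Bisimilarity quotient blocks:
  B0 = {u0}
  B1 = {u1}
  B2 = {u3, u5, v4}
  B3 = {u2, v2}
  B4 = {u4, v3}
  B5 = {v0}
  B6 = {v1}
u0 ∈ B0, v0 ∈ B5 → different blocks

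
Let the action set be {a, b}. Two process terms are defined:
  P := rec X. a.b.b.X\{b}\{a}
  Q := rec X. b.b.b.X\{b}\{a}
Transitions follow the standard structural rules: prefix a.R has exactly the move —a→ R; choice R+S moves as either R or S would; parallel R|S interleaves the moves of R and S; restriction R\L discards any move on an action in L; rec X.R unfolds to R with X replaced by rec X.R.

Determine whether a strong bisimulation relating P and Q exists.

Reachable graph of P (4 states):
  u0 = rec X. a.b.b.X\{b}\{a} has moves ··a··> u1
  u1 = b.b.(rec X. a.b.b.X\{b}\{a})\{b}\{a} has moves ··b··> u2
  u2 = b.(rec X. a.b.b.X\{b}\{a})\{b}\{a} has moves ··b··> u3
  u3 = (rec X. a.b.b.X\{b}\{a})\{b}\{a} has moves stopped
Reachable graph of Q (4 states):
  v0 = rec X. b.b.b.X\{b}\{a} has moves ··b··> v1
  v1 = b.b.(rec X. b.b.b.X\{b}\{a})\{b}\{a} has moves ··b··> v2
  v2 = b.(rec X. b.b.b.X\{b}\{a})\{b}\{a} has moves ··b··> v3
  v3 = (rec X. b.b.b.X\{b}\{a})\{b}\{a} has moves stopped
Partition-refinement fixed point:
  B0 = {u0}
  B1 = {u1, v1}
  B2 = {u2, v2}
  B3 = {u3, v3}
  B4 = {v0}
u0 ∈ B0, v0 ∈ B4 → different blocks

P ≁ Q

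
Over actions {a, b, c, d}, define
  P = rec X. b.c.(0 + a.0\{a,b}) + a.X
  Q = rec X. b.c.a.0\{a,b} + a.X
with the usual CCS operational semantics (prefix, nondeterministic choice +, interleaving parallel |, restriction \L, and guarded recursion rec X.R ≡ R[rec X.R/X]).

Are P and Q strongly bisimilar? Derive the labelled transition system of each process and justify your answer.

P's transition system — 4 states:
  s0 = rec X. b.c.(0 + a.0\{a,b}) + a.X :: ··a··> s0, ··b··> s1
  s1 = c.(0 + a.0\{a,b}) :: ··c··> s2
  s2 = 0 + a.0\{a,b} :: ··a··> s3
  s3 = 0\{a,b} :: deadlocked
Q's transition system — 4 states:
  t0 = rec X. b.c.a.0\{a,b} + a.X :: ··a··> t0, ··b··> t1
  t1 = c.a.0\{a,b} :: ··c··> t2
  t2 = a.0\{a,b} :: ··a··> t3
  t3 = 0\{a,b} :: deadlocked
Partition-refinement fixed point:
  B0 = {s0, t0}
  B1 = {s1, t1}
  B2 = {s2, t2}
  B3 = {s3, t3}
s0 ∈ B0, t0 ∈ B0 → same block

P ~ Q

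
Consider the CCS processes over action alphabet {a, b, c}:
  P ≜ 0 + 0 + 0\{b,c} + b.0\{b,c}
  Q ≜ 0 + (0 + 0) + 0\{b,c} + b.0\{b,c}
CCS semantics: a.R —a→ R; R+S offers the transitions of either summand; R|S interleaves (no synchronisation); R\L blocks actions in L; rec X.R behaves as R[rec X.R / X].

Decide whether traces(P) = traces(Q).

P's transition system — 2 states:
  m0 = 0 + 0 + 0\{b,c} + b.0\{b,c} → ··b··> m1
  m1 = 0\{b,c} → (no moves)
Q's transition system — 2 states:
  n0 = 0 + (0 + 0) + 0\{b,c} + b.0\{b,c} → ··b··> n1
  n1 = 0\{b,c} → (no moves)
Coarsest stable partition (strong bisimilarity classes):
  B0 = {m0, n0}
  B1 = {m1, n1}
m0 ∈ B0, n0 ∈ B0 → same block
Bisimilar ⇒ trace-equivalent.

YES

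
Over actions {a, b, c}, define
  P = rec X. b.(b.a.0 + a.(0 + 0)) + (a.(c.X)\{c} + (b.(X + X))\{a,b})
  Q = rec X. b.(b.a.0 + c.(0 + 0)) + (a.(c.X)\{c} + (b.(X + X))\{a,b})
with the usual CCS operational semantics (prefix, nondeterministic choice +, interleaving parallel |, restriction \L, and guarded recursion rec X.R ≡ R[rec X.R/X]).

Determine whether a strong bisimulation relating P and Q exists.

LTS(P): 6 reachable states
  p0 = rec X. b.(b.a.0 + a.(0 + 0)) + (a.(c.X)\{c} + (b.(X + X))\{a,b}) :: --a--▸ p1, --b--▸ p2
  p1 = (c.(rec X. b.(b.a.0 + a.(0 + 0)) + (a.(c.X)\{c} + (b.(X + X))\{a,b})))\{c} :: deadlocked
  p2 = b.a.0 + a.(0 + 0) :: --a--▸ p3, --b--▸ p4
  p3 = 0 + 0 :: deadlocked
  p4 = a.0 :: --a--▸ p5
  p5 = 0 :: deadlocked
LTS(Q): 6 reachable states
  q0 = rec X. b.(b.a.0 + c.(0 + 0)) + (a.(c.X)\{c} + (b.(X + X))\{a,b}) :: --a--▸ q1, --b--▸ q2
  q1 = (c.(rec X. b.(b.a.0 + c.(0 + 0)) + (a.(c.X)\{c} + (b.(X + X))\{a,b})))\{c} :: deadlocked
  q2 = b.a.0 + c.(0 + 0) :: --b--▸ q3, --c--▸ q4
  q3 = a.0 :: --a--▸ q5
  q4 = 0 + 0 :: deadlocked
  q5 = 0 :: deadlocked
Bisimilarity quotient blocks:
  B0 = {p0}
  B1 = {p1, p3, p5, q1, q4, q5}
  B2 = {p2}
  B3 = {p4, q3}
  B4 = {q0}
  B5 = {q2}
p0 ∈ B0, q0 ∈ B4 → different blocks

not bisimilar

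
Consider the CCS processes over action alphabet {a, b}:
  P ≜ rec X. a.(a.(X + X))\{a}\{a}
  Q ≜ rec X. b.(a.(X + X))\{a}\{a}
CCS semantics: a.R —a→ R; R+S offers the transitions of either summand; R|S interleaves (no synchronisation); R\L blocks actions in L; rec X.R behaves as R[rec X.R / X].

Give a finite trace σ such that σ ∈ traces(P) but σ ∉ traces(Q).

LTS(P): 2 reachable states
  m0 = rec X. a.(a.(X + X))\{a}\{a} → --a--▸ m1
  m1 = (a.((rec X. a.(a.(X + X))\{a}\{a}) + (rec X. a.(a.(X + X))\{a}\{a})))\{a}\{a} → stopped
LTS(Q): 2 reachable states
  n0 = rec X. b.(a.(X + X))\{a}\{a} → --b--▸ n1
  n1 = (a.((rec X. b.(a.(X + X))\{a}\{a}) + (rec X. b.(a.(X + X))\{a}\{a})))\{a}\{a} → stopped
Trace ⟨a⟩ through P, begin at {m0}:
  [1] a ⇒ {m1}
  — P admits the full trace.
Trace ⟨a⟩ through Q, begin at {n0}:
  [1] a ⇒ ∅ (Q stuck)

a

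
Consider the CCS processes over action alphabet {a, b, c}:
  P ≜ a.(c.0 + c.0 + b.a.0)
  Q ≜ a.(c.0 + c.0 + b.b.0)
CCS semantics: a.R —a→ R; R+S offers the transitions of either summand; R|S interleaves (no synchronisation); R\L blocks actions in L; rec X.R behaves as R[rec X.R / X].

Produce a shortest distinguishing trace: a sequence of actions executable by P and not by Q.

Reachable graph of P (4 states):
  s0 = a.(c.0 + c.0 + b.a.0) ⊢ —a→ s1
  s1 = c.0 + c.0 + b.a.0 ⊢ —b→ s2, —c→ s3
  s2 = a.0 ⊢ —a→ s3
  s3 = 0 ⊢ (no moves)
Reachable graph of Q (4 states):
  t0 = a.(c.0 + c.0 + b.b.0) ⊢ —a→ t1
  t1 = c.0 + c.0 + b.b.0 ⊢ —b→ t2, —c→ t3
  t2 = b.0 ⊢ —b→ t3
  t3 = 0 ⊢ (no moves)
Executing aba from P (initial set {s0}):
  [1] a ⇒ {s1}
  [2] b ⇒ {s2}
  [3] a ⇒ {s3}
  ✓ P
Executing aba from Q (initial set {t0}):
  [1] a ⇒ {t1}
  [2] b ⇒ {t2}
  [3] a ⇒ ∅  — Q cannot continue

aba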